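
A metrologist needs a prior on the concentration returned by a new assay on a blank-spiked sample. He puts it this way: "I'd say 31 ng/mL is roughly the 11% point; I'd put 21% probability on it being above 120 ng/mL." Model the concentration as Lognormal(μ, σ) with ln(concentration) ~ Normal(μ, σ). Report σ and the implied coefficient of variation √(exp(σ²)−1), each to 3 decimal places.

If T ~ Lognormal(μ,σ) then ln T ~ Normal(μ,σ), so the p-quantile of ln T is μ + z_p·σ.
ln(31) = 3.434 and ln(120) = 4.787; z_{0.11} = -1.227, z_{0.79} = 0.8064.
σ = (4.787 − 3.434)/(0.8064 − (-1.227)) = 0.666.
μ = 3.434 − (-1.227)·0.666 = 4.251.
CV = √(exp(σ²)−1) = √(exp(0.4433)−1) = 0.747.

σ ≈ 0.666, CV ≈ 0.747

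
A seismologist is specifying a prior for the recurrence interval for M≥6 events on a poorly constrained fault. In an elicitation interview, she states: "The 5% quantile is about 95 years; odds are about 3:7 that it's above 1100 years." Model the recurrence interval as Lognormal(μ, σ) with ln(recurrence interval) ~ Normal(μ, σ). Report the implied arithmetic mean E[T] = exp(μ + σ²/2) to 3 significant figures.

E[T] ≈ 1150 years

If T ~ Lognormal(μ,σ) then ln T ~ Normal(μ,σ), so the p-quantile of ln T is μ + z_p·σ.
ln(95) = 4.554 and ln(1100) = 7.003; z_{0.05} = -1.645, z_{0.7} = 0.5244.
σ = (7.003 − 4.554)/(0.5244 − (-1.645)) = 1.129.
μ = 4.554 − (-1.645)·1.129 = 6.411.
E[T] = exp(μ + σ²/2) = exp(6.411 + 0.6374) = 1150 years.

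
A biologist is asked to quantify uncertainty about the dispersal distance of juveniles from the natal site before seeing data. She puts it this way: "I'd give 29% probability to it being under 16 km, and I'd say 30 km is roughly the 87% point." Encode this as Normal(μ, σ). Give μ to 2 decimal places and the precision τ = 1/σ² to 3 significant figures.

μ = 20.61, τ = 0.0144

The p-quantile of Normal(μ,σ) is μ + z_p·σ, with z_{0.29} = -0.5534 and z_{0.87} = 1.126.
Eliminate σ: μ = (z₂·x₁ − z₁·x₂)/(z₂ − z₁) = (1.126·16 − (-0.5534)·30)/1.68 = 20.61.
Then σ = (x₂ − x₁)/(z₂ − z₁) = (30 − 16)/1.68 = 8.33.
Precision τ = 1/σ² = 1/8.334² = 0.0144.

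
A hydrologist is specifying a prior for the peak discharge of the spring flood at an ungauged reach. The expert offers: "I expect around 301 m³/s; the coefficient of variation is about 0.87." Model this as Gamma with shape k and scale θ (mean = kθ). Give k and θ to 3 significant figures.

For Gamma(k, scale θ): mean = kθ, variance = kθ², so CV = 1/√k.
CV = 0.87, hence k = 1/CV² = 1.32.
Then θ = mean/k = 301/1.32 = 228.

k ≈ 1.32, θ ≈ 228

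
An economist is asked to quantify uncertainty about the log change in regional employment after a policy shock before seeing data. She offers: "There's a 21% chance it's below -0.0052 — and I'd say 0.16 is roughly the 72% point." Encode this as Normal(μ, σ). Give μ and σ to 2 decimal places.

μ = 0.09, σ = 0.12

The p-quantile of Normal(μ,σ) is μ + z_p·σ, with z_{0.21} = -0.8064 and z_{0.72} = 0.5828.
Eliminate σ: μ = (z₂·x₁ − z₁·x₂)/(z₂ − z₁) = (0.5828·-0.0052 − (-0.8064)·0.16)/1.389 = 0.09.
Then σ = (x₂ − x₁)/(z₂ − z₁) = (0.16 − -0.0052)/1.389 = 0.12.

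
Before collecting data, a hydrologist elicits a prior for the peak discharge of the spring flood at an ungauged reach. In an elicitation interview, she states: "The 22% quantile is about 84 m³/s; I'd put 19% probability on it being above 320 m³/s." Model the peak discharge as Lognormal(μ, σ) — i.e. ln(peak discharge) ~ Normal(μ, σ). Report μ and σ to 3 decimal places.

If T ~ Lognormal(μ,σ) then ln T ~ Normal(μ,σ), so the p-quantile of ln T is μ + z_p·σ.
ln(84) = 4.431 and ln(320) = 5.768; z_{0.22} = -0.7722, z_{0.81} = 0.8779.
σ = (5.768 − 4.431)/(0.8779 − (-0.7722)) = 0.811.
μ = 4.431 − (-0.7722)·0.811 = 5.057.

μ ≈ 5.057, σ ≈ 0.811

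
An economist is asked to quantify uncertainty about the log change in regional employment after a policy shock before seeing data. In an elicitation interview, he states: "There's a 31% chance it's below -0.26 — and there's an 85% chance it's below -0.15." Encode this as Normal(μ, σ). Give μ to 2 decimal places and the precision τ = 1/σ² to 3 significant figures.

μ = -0.22, τ = 194

For Normal(μ,σ), the p-quantile is μ + z_p·σ. Here z_{0.31} = -0.4959, z_{0.85} = 1.036.
So -0.26 = μ − 0.4959σ and -0.15 = μ + 1.036σ.
Subtracting: σ = (-0.15 − -0.26)/(1.036 − (-0.4959)) = 0.07.
Then μ = -0.26 − (-0.4959)·0.07 = -0.22.
Precision τ = 1/σ² = 1/0.07179² = 194.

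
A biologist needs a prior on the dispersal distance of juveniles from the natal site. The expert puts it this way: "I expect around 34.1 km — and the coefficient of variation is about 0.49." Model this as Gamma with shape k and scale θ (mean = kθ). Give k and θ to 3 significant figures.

For Gamma(k, scale θ): mean = kθ, variance = kθ², so CV = 1/√k.
CV = 0.49, hence k = 1/CV² = 4.16.
Then θ = mean/k = 34.1/4.16 = 8.19.

k ≈ 4.16, θ ≈ 8.19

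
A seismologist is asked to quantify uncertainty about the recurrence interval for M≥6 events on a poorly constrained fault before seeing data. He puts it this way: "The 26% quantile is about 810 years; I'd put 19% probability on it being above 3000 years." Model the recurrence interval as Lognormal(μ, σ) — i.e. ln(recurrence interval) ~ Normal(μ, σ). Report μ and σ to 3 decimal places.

If T ~ Lognormal(μ,σ) then ln T ~ Normal(μ,σ), so the p-quantile of ln T is μ + z_p·σ.
ln(810) = 6.697 and ln(3000) = 8.006; z_{0.26} = -0.6433, z_{0.81} = 0.8779.
σ = (8.006 − 6.697)/(0.8779 − (-0.6433)) = 0.861.
μ = 6.697 − (-0.6433)·0.861 = 7.251.

μ ≈ 7.251, σ ≈ 0.861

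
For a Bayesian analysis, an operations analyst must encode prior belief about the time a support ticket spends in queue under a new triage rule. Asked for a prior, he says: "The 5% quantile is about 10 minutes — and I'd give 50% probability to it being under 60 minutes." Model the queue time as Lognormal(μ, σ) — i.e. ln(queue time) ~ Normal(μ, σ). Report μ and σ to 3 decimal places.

μ ≈ 4.094, σ ≈ 1.089

If T ~ Lognormal(μ,σ) then ln T ~ Normal(μ,σ), so the p-quantile of ln T is μ + z_p·σ.
ln(10) = 2.303 and ln(60) = 4.094; z_{0.05} = -1.645, z_{0.5} = 0.
σ = (4.094 − 2.303)/(0 − (-1.645)) = 1.089.
μ = 2.303 − (-1.645)·1.089 = 4.094.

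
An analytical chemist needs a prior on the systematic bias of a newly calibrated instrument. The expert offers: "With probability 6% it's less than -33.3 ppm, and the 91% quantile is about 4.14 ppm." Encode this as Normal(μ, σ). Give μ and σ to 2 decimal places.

μ = -13.20, σ = 12.93

For Normal(μ,σ), the p-quantile is μ + z_p·σ. Here z_{0.06} = -1.555, z_{0.91} = 1.341.
So -33.3 = μ − 1.555σ and 4.14 = μ + 1.341σ.
Subtracting: σ = (4.14 − -33.3)/(1.341 − (-1.555)) = 12.93.
Then μ = -33.3 − (-1.555)·12.93 = -13.20.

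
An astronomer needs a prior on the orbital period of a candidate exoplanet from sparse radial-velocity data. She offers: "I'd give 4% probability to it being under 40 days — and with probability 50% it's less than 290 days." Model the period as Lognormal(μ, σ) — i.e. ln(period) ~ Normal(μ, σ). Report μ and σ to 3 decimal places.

If T ~ Lognormal(μ,σ) then ln T ~ Normal(μ,σ), so the p-quantile of ln T is μ + z_p·σ.
ln(40) = 3.689 and ln(290) = 5.67; z_{0.04} = -1.751, z_{0.5} = 0.
σ = (5.67 − 3.689)/(0 − (-1.751)) = 1.132.
μ = 3.689 − (-1.751)·1.132 = 5.670.

μ ≈ 5.670, σ ≈ 1.132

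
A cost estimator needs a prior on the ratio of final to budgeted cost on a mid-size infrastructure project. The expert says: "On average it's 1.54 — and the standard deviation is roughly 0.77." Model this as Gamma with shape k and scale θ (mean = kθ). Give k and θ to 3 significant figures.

For Gamma(k, scale θ): mean = kθ, variance = kθ², so CV = 1/√k.
CV = SD/mean = 0.77/1.54 = 0.5, hence k = 1/CV² = 4.
Then θ = mean/k = 1.54/4 = 0.385.

k ≈ 4, θ ≈ 0.385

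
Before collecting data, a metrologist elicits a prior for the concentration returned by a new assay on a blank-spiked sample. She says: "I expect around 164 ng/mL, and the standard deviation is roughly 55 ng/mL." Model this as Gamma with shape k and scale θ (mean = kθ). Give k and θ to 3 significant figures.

k ≈ 8.89, θ ≈ 18.4

For Gamma(k, scale θ): mean = kθ, variance = kθ², so CV = 1/√k.
CV = SD/mean = 55/164 = 0.3354, hence k = 1/CV² = 8.89.
Then θ = mean/k = 164/8.89 = 18.4.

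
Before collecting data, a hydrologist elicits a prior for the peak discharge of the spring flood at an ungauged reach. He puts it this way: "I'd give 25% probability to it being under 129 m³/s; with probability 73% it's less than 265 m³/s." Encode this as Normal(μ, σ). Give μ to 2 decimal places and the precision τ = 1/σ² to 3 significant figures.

μ = 200.26, τ = 8.96e-05

The p-quantile of Normal(μ,σ) is μ + z_p·σ, with z_{0.25} = -0.6745 and z_{0.73} = 0.6128.
Eliminate σ: μ = (z₂·x₁ − z₁·x₂)/(z₂ − z₁) = (0.6128·129 − (-0.6745)·265)/1.287 = 200.26.
Then σ = (x₂ − x₁)/(z₂ − z₁) = (265 − 129)/1.287 = 105.65.
Precision τ = 1/σ² = 1/105.6² = 8.96e-05.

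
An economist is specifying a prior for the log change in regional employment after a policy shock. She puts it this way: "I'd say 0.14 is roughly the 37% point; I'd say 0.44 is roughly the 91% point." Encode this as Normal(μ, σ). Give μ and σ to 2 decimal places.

μ = 0.20, σ = 0.18

The p-quantile of Normal(μ,σ) is μ + z_p·σ, with z_{0.37} = -0.3319 and z_{0.91} = 1.341.
Eliminate σ: μ = (z₂·x₁ − z₁·x₂)/(z₂ − z₁) = (1.341·0.14 − (-0.3319)·0.44)/1.673 = 0.20.
Then σ = (x₂ − x₁)/(z₂ − z₁) = (0.44 − 0.14)/1.673 = 0.18.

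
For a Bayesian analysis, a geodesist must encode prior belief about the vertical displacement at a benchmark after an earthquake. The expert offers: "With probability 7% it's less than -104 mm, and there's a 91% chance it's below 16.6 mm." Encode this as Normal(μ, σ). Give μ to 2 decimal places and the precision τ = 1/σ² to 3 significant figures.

For Normal(μ,σ), the p-quantile is μ + z_p·σ. Here z_{0.07} = -1.476, z_{0.91} = 1.341.
So -104 = μ − 1.476σ and 16.6 = μ + 1.341σ.
Subtracting: σ = (16.6 − -104)/(1.341 − (-1.476)) = 42.82.
Then μ = -104 − (-1.476)·42.82 = -40.81.
Precision τ = 1/σ² = 1/42.82² = 0.000545.

μ = -40.81, τ = 0.000545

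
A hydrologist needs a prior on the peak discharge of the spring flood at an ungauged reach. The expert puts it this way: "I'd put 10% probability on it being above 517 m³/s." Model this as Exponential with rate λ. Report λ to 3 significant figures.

λ ≈ 0.00445

P(T > 517.0) = e^(−λ·517.0) = 0.1, so λ = −ln(0.1)/517.0 = 0.00445.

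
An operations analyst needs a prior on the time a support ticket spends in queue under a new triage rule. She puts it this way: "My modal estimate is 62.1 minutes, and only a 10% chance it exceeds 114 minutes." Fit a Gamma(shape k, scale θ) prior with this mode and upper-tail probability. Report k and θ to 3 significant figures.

k ≈ 6.17, θ ≈ 12

Gamma(k,θ) with k>1 has mode (k−1)θ, so θ = 62.1/(k−1).
Need P(X < 114) = 0.9 with θ tied to k this way. Start at k = 2, θ = 62.1: P(X<114) ≈ 0.548.
Too low — raise k to concentrate. Iterating converges to k ≈ 6.17.
Then θ = 62.1/(6.17−1) ≈ 12.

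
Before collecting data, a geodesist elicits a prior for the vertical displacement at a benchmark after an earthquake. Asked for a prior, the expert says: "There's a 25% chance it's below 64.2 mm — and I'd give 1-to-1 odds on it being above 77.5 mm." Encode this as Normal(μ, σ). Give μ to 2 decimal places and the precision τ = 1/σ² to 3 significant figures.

μ = 77.50, τ = 0.00257

The p-quantile of Normal(μ,σ) is μ + z_p·σ, with z_{0.25} = -0.6745 and z_{0.5} = 0.
Eliminate σ: μ = (z₂·x₁ − z₁·x₂)/(z₂ − z₁) = (0·64.2 − (-0.6745)·77.5)/0.6745 = 77.50.
Then σ = (x₂ − x₁)/(z₂ − z₁) = (77.5 − 64.2)/0.6745 = 19.72.
Precision τ = 1/σ² = 1/19.72² = 0.00257.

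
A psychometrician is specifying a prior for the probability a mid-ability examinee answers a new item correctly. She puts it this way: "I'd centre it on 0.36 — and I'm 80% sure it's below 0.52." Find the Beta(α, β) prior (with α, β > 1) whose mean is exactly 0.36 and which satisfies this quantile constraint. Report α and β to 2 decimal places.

With mean 0.36 fixed, write α = 0.36s, β = 0.64s where s = α+β.
Need P(θ < 0.52) = 0.8 under Beta(0.36s, 0.64s). Normal approximation: (q−m)/√(m(1−m)/s) ≈ z_{0.8} = 0.842, so s ≈ 0.36·0.64·(0.842)²/(0.52−0.36)² = 6.4.
At s = 6.4: P(θ<0.52) ≈ 0.805. Adjusting to match 0.8 gives s ≈ 6.10.
So α = 0.36·6.10 ≈ 2.20, β = 0.64·6.10 ≈ 3.90.

α ≈ 2.20, β ≈ 3.90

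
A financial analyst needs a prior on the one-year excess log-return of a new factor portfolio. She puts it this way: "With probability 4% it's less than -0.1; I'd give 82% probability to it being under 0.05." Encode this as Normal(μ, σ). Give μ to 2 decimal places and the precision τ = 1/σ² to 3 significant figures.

The p-quantile of Normal(μ,σ) is μ + z_p·σ, with z_{0.04} = -1.751 and z_{0.82} = 0.9154.
Eliminate σ: μ = (z₂·x₁ − z₁·x₂)/(z₂ − z₁) = (0.9154·-0.1 − (-1.751)·0.05)/2.666 = -0.00.
Then σ = (x₂ − x₁)/(z₂ − z₁) = (0.05 − -0.1)/2.666 = 0.06.
Precision τ = 1/σ² = 1/0.05626² = 316.

μ = -0.00, τ = 316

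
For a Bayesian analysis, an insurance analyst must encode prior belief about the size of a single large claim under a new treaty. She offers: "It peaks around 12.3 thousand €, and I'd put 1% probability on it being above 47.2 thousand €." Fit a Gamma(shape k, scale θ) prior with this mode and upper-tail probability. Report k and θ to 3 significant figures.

Gamma(k,θ) with k>1 has mode (k−1)θ, so θ = 12.3/(k−1).
Need P(X < 47.2) = 0.99 with θ tied to k this way. Start at k = 2, θ = 12.3: P(X<47.2) ≈ 0.896.
Too low — raise k to concentrate. Iterating converges to k ≈ 3.34.
Then θ = 12.3/(3.34−1) ≈ 5.26.

k ≈ 3.34, θ ≈ 5.26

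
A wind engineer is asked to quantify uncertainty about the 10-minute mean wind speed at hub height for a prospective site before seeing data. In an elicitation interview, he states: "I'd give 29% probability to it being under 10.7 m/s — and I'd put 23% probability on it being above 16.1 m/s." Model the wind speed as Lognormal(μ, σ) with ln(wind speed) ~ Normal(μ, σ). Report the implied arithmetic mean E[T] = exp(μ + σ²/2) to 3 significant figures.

If T ~ Lognormal(μ,σ) then ln T ~ Normal(μ,σ), so the p-quantile of ln T is μ + z_p·σ.
ln(10.7) = 2.37 and ln(16.1) = 2.779; z_{0.29} = -0.5534, z_{0.77} = 0.7388.
σ = (2.779 − 2.37)/(0.7388 − (-0.5534)) = 0.316.
μ = 2.37 − (-0.5534)·0.316 = 2.545.
E[T] = exp(μ + σ²/2) = exp(2.545 + 0.0500) = 13.4 m/s.

E[T] ≈ 13.4 m/s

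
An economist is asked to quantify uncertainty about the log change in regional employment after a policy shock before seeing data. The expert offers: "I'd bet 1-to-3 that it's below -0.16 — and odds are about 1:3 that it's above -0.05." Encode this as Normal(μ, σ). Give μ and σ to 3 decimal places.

The p-quantile of Normal(μ,σ) is μ + z_p·σ, with z_{0.25} = -0.6745 and z_{0.75} = 0.6745.
Eliminate σ: μ = (z₂·x₁ − z₁·x₂)/(z₂ − z₁) = (0.6745·-0.16 − (-0.6745)·-0.05)/1.349 = -0.105.
Then σ = (x₂ − x₁)/(z₂ − z₁) = (-0.05 − -0.16)/1.349 = 0.082.

μ = -0.105, σ = 0.082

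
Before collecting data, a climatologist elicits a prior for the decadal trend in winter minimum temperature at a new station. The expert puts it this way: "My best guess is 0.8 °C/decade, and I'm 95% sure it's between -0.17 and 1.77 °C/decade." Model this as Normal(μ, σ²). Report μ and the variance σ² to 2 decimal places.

A symmetric 95% interval runs μ ± z·σ with z = 1.96.
Half-width = 0.97, so σ = 0.97/1.96 = 0.495 and σ² = 0.24.
μ is the stated best guess, 0.80.

μ = 0.80, σ² = 0.24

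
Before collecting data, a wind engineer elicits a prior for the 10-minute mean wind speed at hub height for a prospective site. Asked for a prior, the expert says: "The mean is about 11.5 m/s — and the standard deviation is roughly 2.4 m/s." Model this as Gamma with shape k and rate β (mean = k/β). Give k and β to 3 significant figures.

k ≈ 23, β ≈ 2

For Gamma(k, rate β): mean = k/β, variance = k/β², so CV = 1/√k.
CV = SD/mean = 2.4/11.5 = 0.2087, hence k = 1/CV² = 23.
Then β = k/mean = 23/11.5 = 2.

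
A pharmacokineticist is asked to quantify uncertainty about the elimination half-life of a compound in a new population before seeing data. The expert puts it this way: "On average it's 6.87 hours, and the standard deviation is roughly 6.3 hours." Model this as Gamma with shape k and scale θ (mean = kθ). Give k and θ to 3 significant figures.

k ≈ 1.19, θ ≈ 5.78

For Gamma(k, scale θ): mean = kθ, variance = kθ², so CV = 1/√k.
CV = SD/mean = 6.3/6.87 = 0.917, hence k = 1/CV² = 1.19.
Then θ = mean/k = 6.87/1.19 = 5.78.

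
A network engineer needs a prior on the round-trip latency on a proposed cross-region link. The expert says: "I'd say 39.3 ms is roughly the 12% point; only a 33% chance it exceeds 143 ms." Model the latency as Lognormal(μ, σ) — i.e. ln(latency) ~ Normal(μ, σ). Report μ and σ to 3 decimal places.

If T ~ Lognormal(μ,σ) then ln T ~ Normal(μ,σ), so the p-quantile of ln T is μ + z_p·σ.
ln(39.3) = 3.671 and ln(143) = 4.963; z_{0.12} = -1.175, z_{0.67} = 0.4399.
σ = (4.963 − 3.671)/(0.4399 − (-1.175)) = 0.800.
μ = 3.671 − (-1.175)·0.800 = 4.611.

μ ≈ 4.611, σ ≈ 0.800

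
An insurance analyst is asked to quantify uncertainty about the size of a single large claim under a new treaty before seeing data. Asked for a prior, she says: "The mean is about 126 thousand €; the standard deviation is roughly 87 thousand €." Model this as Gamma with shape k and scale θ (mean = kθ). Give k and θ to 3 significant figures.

k ≈ 2.1, θ ≈ 60.1

For Gamma(k, scale θ): mean = kθ, variance = kθ², so CV = 1/√k.
CV = SD/mean = 87/126 = 0.6905, hence k = 1/CV² = 2.1.
Then θ = mean/k = 126/2.1 = 60.1.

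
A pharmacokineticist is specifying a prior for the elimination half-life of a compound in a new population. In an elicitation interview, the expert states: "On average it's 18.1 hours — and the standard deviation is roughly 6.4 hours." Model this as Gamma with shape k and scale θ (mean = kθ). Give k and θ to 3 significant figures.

k ≈ 8, θ ≈ 2.26

For Gamma(k, scale θ): mean = kθ, variance = kθ², so CV = 1/√k.
CV = SD/mean = 6.4/18.1 = 0.3536, hence k = 1/CV² = 8.
Then θ = mean/k = 18.1/8 = 2.26.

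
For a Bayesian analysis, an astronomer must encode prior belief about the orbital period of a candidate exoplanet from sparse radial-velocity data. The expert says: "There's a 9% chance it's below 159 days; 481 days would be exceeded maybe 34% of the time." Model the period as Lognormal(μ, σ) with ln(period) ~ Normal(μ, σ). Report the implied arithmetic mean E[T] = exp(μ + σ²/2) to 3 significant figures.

If T ~ Lognormal(μ,σ) then ln T ~ Normal(μ,σ), so the p-quantile of ln T is μ + z_p·σ.
ln(159) = 5.069 and ln(481) = 6.176; z_{0.09} = -1.341, z_{0.66} = 0.4125.
σ = (6.176 − 5.069)/(0.4125 − (-1.341)) = 0.631.
μ = 5.069 − (-1.341)·0.631 = 5.915.
E[T] = exp(μ + σ²/2) = exp(5.915 + 0.1993) = 452 days.

E[T] ≈ 452 days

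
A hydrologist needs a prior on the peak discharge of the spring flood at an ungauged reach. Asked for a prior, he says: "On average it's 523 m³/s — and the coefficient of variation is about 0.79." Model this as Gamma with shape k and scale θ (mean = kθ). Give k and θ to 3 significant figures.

For Gamma(k, scale θ): mean = kθ, variance = kθ², so CV = 1/√k.
CV = 0.79, hence k = 1/CV² = 1.6.
Then θ = mean/k = 523/1.6 = 326.

k ≈ 1.6, θ ≈ 326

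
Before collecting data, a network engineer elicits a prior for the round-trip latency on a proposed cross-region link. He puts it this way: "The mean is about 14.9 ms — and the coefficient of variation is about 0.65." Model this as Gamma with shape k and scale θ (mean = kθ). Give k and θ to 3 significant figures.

For Gamma(k, scale θ): mean = kθ, variance = kθ², so CV = 1/√k.
CV = 0.65, hence k = 1/CV² = 2.37.
Then θ = mean/k = 14.9/2.37 = 6.3.

k ≈ 2.37, θ ≈ 6.3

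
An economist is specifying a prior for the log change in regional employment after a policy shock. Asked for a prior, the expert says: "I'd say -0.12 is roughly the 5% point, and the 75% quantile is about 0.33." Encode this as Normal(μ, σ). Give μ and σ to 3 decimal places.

The p-quantile of Normal(μ,σ) is μ + z_p·σ, with z_{0.05} = -1.645 and z_{0.75} = 0.6745.
Eliminate σ: μ = (z₂·x₁ − z₁·x₂)/(z₂ − z₁) = (0.6745·-0.12 − (-1.645)·0.33)/2.319 = 0.199.
Then σ = (x₂ − x₁)/(z₂ − z₁) = (0.33 − -0.12)/2.319 = 0.194.

μ = 0.199, σ = 0.194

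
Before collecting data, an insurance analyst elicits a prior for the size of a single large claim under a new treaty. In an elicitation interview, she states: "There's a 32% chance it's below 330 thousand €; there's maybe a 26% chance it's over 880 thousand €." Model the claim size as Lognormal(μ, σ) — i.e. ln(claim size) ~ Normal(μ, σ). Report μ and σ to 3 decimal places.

If T ~ Lognormal(μ,σ) then ln T ~ Normal(μ,σ), so the p-quantile of ln T is μ + z_p·σ.
ln(330) = 5.799 and ln(880) = 6.78; z_{0.32} = -0.4677, z_{0.74} = 0.6433.
σ = (6.78 − 5.799)/(0.6433 − (-0.4677)) = 0.883.
μ = 5.799 − (-0.4677)·0.883 = 6.212.

μ ≈ 6.212, σ ≈ 0.883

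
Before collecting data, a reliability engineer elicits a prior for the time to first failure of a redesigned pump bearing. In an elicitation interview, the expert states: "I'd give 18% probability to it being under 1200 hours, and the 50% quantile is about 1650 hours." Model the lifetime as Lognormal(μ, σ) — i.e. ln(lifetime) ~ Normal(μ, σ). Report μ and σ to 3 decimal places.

If T ~ Lognormal(μ,σ) then ln T ~ Normal(μ,σ), so the p-quantile of ln T is μ + z_p·σ.
ln(1200) = 7.09 and ln(1650) = 7.409; z_{0.18} = -0.9154, z_{0.5} = 0.
σ = (7.409 − 7.09)/(0 − (-0.9154)) = 0.348.
μ = 7.09 − (-0.9154)·0.348 = 7.409.

μ ≈ 7.409, σ ≈ 0.348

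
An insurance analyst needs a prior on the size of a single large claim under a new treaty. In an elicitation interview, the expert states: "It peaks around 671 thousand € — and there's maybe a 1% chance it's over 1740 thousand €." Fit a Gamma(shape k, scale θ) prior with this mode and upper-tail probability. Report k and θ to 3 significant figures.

Gamma(k,θ) with k>1 has mode (k−1)θ, so θ = 671/(k−1).
Need P(X < 1740) = 0.99 with θ tied to k this way. Start at k = 2, θ = 671: P(X<1740) ≈ 0.731.
Too low — raise k to concentrate. Iterating converges to k ≈ 6.13.
Then θ = 671/(6.13−1) ≈ 131.

k ≈ 6.13, θ ≈ 131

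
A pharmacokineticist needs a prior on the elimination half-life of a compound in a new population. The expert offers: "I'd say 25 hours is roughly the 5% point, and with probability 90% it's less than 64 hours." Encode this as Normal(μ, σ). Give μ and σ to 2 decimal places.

For Normal(μ,σ), the p-quantile is μ + z_p·σ. Here z_{0.05} = -1.645, z_{0.9} = 1.282.
So 25 = μ − 1.645σ and 64 = μ + 1.282σ.
Subtracting: σ = (64 − 25)/(1.282 − (-1.645)) = 13.33.
Then μ = 25 − (-1.645)·13.33 = 46.92.

μ = 46.92, σ = 13.33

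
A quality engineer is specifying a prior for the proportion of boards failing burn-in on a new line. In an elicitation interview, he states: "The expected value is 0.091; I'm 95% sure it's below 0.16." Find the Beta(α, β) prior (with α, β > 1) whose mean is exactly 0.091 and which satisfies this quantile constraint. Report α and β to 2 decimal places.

With mean 0.091 fixed, write α = 0.091s, β = 0.909s where s = α+β.
Need P(θ < 0.16) = 0.95 under Beta(0.091s, 0.909s). Normal approximation: (q−m)/√(m(1−m)/s) ≈ z_{0.95} = 1.64, so s ≈ 0.091·0.909·(1.64)²/(0.16−0.091)² = 47.0.
At s = 47.0: P(θ<0.16) ≈ 0.935. Adjusting to match 0.95 gives s ≈ 57.49.
So α = 0.091·57.49 ≈ 5.23, β = 0.909·57.49 ≈ 52.26.

α ≈ 5.23, β ≈ 52.26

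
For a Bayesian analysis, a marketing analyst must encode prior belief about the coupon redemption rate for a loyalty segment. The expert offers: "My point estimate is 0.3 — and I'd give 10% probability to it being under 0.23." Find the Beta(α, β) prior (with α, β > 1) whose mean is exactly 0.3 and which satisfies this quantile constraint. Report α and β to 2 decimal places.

With mean 0.3 fixed, write α = 0.3s, β = 0.7s where s = α+β.
Need P(θ < 0.23) = 0.1 under Beta(0.3s, 0.7s). Normal approximation: (q−m)/√(m(1−m)/s) ≈ z_{0.1} = -1.28, so s ≈ 0.3·0.7·(-1.28)²/(0.23−0.3)² = 70.4.
At s = 70.4: P(θ<0.23) ≈ 0.095. Adjusting to match 0.1 gives s ≈ 67.29.
So α = 0.3·67.29 ≈ 20.19, β = 0.7·67.29 ≈ 47.10.

α ≈ 20.19, β ≈ 47.10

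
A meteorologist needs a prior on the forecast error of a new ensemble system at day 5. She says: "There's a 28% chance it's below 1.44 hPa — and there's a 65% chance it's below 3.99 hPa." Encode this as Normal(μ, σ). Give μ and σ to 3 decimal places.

The p-quantile of Normal(μ,σ) is μ + z_p·σ, with z_{0.28} = -0.5828 and z_{0.65} = 0.3853.
Eliminate σ: μ = (z₂·x₁ − z₁·x₂)/(z₂ − z₁) = (0.3853·1.44 − (-0.5828)·3.99)/0.9682 = 2.975.
Then σ = (x₂ − x₁)/(z₂ − z₁) = (3.99 − 1.44)/0.9682 = 2.634.

μ = 2.975, σ = 2.634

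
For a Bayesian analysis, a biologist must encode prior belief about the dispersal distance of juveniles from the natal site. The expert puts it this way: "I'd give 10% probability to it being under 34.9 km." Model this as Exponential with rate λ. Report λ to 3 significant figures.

P(T < 34.9) = 1 − e^(−λ·34.9) = 0.1, so λ = −ln(1−0.1)/34.9 = −ln(0.9)/34.9 = 0.00302.

λ ≈ 0.00302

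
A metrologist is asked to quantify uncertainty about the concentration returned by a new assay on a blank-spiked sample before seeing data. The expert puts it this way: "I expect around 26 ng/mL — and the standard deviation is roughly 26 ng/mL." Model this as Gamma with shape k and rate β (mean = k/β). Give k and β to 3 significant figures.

k ≈ 1, β ≈ 0.0385

For Gamma(k, rate β): mean = k/β, variance = k/β², so CV = 1/√k.
CV = SD/mean = 26/26 = 1, hence k = 1/CV² = 1.
Then β = k/mean = 1/26 = 0.0385.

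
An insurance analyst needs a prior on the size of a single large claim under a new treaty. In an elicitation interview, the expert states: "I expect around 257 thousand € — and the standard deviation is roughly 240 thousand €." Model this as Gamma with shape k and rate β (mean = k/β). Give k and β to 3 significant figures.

k ≈ 1.15, β ≈ 0.00446

For Gamma(k, rate β): mean = k/β, variance = k/β², so CV = 1/√k.
CV = SD/mean = 240/257 = 0.9339, hence k = 1/CV² = 1.15.
Then β = k/mean = 1.15/257 = 0.00446.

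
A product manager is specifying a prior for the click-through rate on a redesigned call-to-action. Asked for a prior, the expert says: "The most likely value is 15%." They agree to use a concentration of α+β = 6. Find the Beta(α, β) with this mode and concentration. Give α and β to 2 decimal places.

α = 1.60, β = 4.40

For α,β > 1 the Beta mode is (α−1)/(α+β−2). With α+β = 6, the mode is (α−1)/4.
Set (α−1)/4 = 0.15 → α = 1 + 0.15·4 = 1.60.
β = 6 − α = 4.40.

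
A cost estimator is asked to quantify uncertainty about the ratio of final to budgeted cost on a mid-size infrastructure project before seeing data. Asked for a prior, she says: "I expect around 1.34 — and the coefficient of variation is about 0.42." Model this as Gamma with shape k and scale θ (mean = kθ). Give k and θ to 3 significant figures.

k ≈ 5.67, θ ≈ 0.236

For Gamma(k, scale θ): mean = kθ, variance = kθ², so CV = 1/√k.
CV = 0.42, hence k = 1/CV² = 5.67.
Then θ = mean/k = 1.34/5.67 = 0.236.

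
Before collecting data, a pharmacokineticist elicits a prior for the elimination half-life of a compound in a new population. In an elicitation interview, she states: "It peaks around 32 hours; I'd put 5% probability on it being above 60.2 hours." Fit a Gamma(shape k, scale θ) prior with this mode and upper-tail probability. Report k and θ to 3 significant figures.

Gamma(k,θ) with k>1 has mode (k−1)θ, so θ = 32/(k−1).
Need P(X < 60.2) = 0.95 with θ tied to k this way. Start at k = 2, θ = 32: P(X<60.2) ≈ 0.561.
Too low — raise k to concentrate. Iterating converges to k ≈ 7.96.
Then θ = 32/(7.96−1) ≈ 4.59.

k ≈ 7.96, θ ≈ 4.59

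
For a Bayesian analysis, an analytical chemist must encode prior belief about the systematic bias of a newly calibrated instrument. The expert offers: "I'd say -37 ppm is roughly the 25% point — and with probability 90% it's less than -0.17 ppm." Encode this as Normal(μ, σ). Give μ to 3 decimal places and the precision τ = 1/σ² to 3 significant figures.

For Normal(μ,σ), the p-quantile is μ + z_p·σ. Here z_{0.25} = -0.6745, z_{0.9} = 1.282.
So -37 = μ − 0.6745σ and -0.17 = μ + 1.282σ.
Subtracting: σ = (-0.17 − -37)/(1.282 − (-0.6745)) = 18.829.
Then μ = -37 − (-0.6745)·18.829 = -24.300.
Precision τ = 1/σ² = 1/18.83² = 0.00282.

μ = -24.300, τ = 0.00282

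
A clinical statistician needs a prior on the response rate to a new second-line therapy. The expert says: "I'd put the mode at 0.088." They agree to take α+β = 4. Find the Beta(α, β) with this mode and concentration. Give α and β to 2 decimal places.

α = 1.18, β = 2.82

For α,β > 1 the Beta mode is (α−1)/(α+β−2). With α+β = 4, the mode is (α−1)/2.
Set (α−1)/2 = 0.088 → α = 1 + 0.088·2 = 1.18.
β = 4 − α = 2.82.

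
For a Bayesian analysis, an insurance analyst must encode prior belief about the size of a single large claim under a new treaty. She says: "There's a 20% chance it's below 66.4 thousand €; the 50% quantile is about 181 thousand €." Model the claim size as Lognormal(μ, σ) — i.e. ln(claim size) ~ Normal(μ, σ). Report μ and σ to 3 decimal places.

If T ~ Lognormal(μ,σ) then ln T ~ Normal(μ,σ), so the p-quantile of ln T is μ + z_p·σ.
ln(66.4) = 4.196 and ln(181) = 5.198; z_{0.2} = -0.8416, z_{0.5} = 0.
σ = (5.198 − 4.196)/(0 − (-0.8416)) = 1.192.
μ = 4.196 − (-0.8416)·1.192 = 5.198.

μ ≈ 5.198, σ ≈ 1.192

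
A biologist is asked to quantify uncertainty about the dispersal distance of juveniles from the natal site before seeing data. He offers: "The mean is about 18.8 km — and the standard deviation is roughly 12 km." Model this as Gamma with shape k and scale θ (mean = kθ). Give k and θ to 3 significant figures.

k ≈ 2.45, θ ≈ 7.66

For Gamma(k, scale θ): mean = kθ, variance = kθ², so CV = 1/√k.
CV = SD/mean = 12/18.8 = 0.6383, hence k = 1/CV² = 2.45.
Then θ = mean/k = 18.8/2.45 = 7.66.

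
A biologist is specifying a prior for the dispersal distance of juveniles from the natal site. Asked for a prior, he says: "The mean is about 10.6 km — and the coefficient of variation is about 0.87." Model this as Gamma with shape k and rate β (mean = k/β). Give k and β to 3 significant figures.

For Gamma(k, rate β): mean = k/β, variance = k/β², so CV = 1/√k.
CV = 0.87, hence k = 1/CV² = 1.32.
Then β = k/mean = 1.32/10.6 = 0.125.

k ≈ 1.32, β ≈ 0.125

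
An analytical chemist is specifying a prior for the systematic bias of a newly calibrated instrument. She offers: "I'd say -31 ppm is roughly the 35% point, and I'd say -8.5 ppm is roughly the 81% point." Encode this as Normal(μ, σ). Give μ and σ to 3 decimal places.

The p-quantile of Normal(μ,σ) is μ + z_p·σ, with z_{0.35} = -0.3853 and z_{0.81} = 0.8779.
Eliminate σ: μ = (z₂·x₁ − z₁·x₂)/(z₂ − z₁) = (0.8779·-31 − (-0.3853)·-8.5)/1.263 = -24.137.
Then σ = (x₂ − x₁)/(z₂ − z₁) = (-8.5 − -31)/1.263 = 17.812.

μ = -24.137, σ = 17.812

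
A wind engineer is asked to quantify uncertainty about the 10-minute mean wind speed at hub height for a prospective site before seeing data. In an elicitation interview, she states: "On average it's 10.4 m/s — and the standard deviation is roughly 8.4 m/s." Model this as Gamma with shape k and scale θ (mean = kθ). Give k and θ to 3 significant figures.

For Gamma(k, scale θ): mean = kθ, variance = kθ², so CV = 1/√k.
CV = SD/mean = 8.4/10.4 = 0.8077, hence k = 1/CV² = 1.53.
Then θ = mean/k = 10.4/1.53 = 6.78.

k ≈ 1.53, θ ≈ 6.78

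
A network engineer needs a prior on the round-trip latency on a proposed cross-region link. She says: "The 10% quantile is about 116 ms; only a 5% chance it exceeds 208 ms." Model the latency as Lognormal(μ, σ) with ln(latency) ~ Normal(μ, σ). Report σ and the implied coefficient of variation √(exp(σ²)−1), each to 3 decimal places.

If T ~ Lognormal(μ,σ) then ln T ~ Normal(μ,σ), so the p-quantile of ln T is μ + z_p·σ.
ln(116) = 4.754 and ln(208) = 5.338; z_{0.1} = -1.282, z_{0.95} = 1.645.
σ = (5.338 − 4.754)/(1.645 − (-1.282)) = 0.200.
μ = 4.754 − (-1.282)·0.200 = 5.009.
CV = √(exp(σ²)−1) = √(exp(0.0398)−1) = 0.202.

σ ≈ 0.200, CV ≈ 0.202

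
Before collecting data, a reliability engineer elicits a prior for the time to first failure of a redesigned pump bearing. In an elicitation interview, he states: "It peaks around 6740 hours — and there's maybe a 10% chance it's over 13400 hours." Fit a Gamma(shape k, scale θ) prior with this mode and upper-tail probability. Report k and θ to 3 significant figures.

Gamma(k,θ) with k>1 has mode (k−1)θ, so θ = 6740/(k−1).
Need P(X < 13400) = 0.9 with θ tied to k this way. Start at k = 2, θ = 6740: P(X<13400) ≈ 0.591.
Too low — raise k to concentrate. Iterating converges to k ≈ 5.06.
Then θ = 6740/(5.06−1) ≈ 1660.

k ≈ 5.06, θ ≈ 1660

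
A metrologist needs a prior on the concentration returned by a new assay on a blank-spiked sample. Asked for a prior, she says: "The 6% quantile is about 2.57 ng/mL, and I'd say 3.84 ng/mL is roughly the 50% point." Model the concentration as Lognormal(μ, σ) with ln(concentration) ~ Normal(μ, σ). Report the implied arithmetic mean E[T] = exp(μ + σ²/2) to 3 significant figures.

E[T] ≈ 3.97 ng/mL

If T ~ Lognormal(μ,σ) then ln T ~ Normal(μ,σ), so the p-quantile of ln T is μ + z_p·σ.
ln(2.57) = 0.9439 and ln(3.84) = 1.345; z_{0.06} = -1.555, z_{0.5} = 0.
σ = (1.345 − 0.9439)/(0 − (-1.555)) = 0.258.
μ = 0.9439 − (-1.555)·0.258 = 1.345.
E[T] = exp(μ + σ²/2) = exp(1.345 + 0.0334) = 3.97 ng/mL.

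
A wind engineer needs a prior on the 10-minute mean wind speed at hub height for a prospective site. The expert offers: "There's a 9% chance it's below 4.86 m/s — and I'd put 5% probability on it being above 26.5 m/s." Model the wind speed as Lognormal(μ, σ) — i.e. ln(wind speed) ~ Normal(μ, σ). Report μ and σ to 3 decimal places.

If T ~ Lognormal(μ,σ) then ln T ~ Normal(μ,σ), so the p-quantile of ln T is μ + z_p·σ.
ln(4.86) = 1.581 and ln(26.5) = 3.277; z_{0.09} = -1.341, z_{0.95} = 1.645.
σ = (3.277 − 1.581)/(1.645 − (-1.341)) = 0.568.
μ = 1.581 − (-1.341)·0.568 = 2.343.

μ ≈ 2.343, σ ≈ 0.568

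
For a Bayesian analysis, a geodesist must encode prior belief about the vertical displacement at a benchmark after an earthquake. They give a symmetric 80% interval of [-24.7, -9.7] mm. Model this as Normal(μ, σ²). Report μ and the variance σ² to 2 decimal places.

μ = -17.20, σ² = 34.25

A symmetric 80% interval runs μ ± z·σ with z = 1.282.
Half-width = 7.5, so σ = 7.5/1.282 = 5.852 and σ² = 34.25.
μ is the interval midpoint, -17.20.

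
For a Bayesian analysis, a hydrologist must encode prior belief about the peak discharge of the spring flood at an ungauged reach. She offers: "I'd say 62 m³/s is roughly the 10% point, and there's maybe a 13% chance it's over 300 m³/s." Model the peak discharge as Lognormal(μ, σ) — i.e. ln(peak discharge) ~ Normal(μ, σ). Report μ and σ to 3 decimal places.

If T ~ Lognormal(μ,σ) then ln T ~ Normal(μ,σ), so the p-quantile of ln T is μ + z_p·σ.
ln(62) = 4.127 and ln(300) = 5.704; z_{0.1} = -1.282, z_{0.87} = 1.126.
σ = (5.704 − 4.127)/(1.126 − (-1.282)) = 0.655.
μ = 4.127 − (-1.282)·0.655 = 4.966.

μ ≈ 4.966, σ ≈ 0.655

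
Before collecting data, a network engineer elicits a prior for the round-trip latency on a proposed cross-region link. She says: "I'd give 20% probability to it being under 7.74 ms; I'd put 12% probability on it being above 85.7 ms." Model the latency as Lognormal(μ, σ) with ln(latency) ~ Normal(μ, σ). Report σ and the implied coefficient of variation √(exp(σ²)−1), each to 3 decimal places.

σ ≈ 1.192, CV ≈ 1.773

If T ~ Lognormal(μ,σ) then ln T ~ Normal(μ,σ), so the p-quantile of ln T is μ + z_p·σ.
ln(7.74) = 2.046 and ln(85.7) = 4.451; z_{0.2} = -0.8416, z_{0.88} = 1.175.
σ = (4.451 − 2.046)/(1.175 − (-0.8416)) = 1.192.
μ = 2.046 − (-0.8416)·1.192 = 3.050.
CV = √(exp(σ²)−1) = √(exp(1.4216)−1) = 1.773.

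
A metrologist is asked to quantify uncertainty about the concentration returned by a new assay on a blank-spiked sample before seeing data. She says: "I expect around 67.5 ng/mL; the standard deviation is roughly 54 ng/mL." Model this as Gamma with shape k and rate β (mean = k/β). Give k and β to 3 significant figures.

k ≈ 1.56, β ≈ 0.0231

For Gamma(k, rate β): mean = k/β, variance = k/β², so CV = 1/√k.
CV = SD/mean = 54/67.5 = 0.8, hence k = 1/CV² = 1.56.
Then β = k/mean = 1.56/67.5 = 0.0231.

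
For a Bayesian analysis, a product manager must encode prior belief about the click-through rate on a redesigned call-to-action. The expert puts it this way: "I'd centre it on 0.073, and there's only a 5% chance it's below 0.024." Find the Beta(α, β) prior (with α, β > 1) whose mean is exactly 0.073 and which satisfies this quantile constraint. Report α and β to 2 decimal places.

α ≈ 3.61, β ≈ 45.87

With mean 0.073 fixed, write α = 0.073s, β = 0.927s where s = α+β.
Need P(θ < 0.024) = 0.05 under Beta(0.073s, 0.927s). Normal approximation: (q−m)/√(m(1−m)/s) ≈ z_{0.05} = -1.64, so s ≈ 0.073·0.927·(-1.64)²/(0.024−0.073)² = 76.3.
At s = 76.3: P(θ<0.024) ≈ 0.017. Adjusting to match 0.05 gives s ≈ 49.48.
So α = 0.073·49.48 ≈ 3.61, β = 0.927·49.48 ≈ 45.87.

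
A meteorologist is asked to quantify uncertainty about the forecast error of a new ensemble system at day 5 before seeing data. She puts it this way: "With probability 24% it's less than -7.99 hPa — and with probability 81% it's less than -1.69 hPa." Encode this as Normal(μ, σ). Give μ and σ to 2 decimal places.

μ = -5.18, σ = 3.98

The p-quantile of Normal(μ,σ) is μ + z_p·σ, with z_{0.24} = -0.7063 and z_{0.81} = 0.8779.
Eliminate σ: μ = (z₂·x₁ − z₁·x₂)/(z₂ − z₁) = (0.8779·-7.99 − (-0.7063)·-1.69)/1.584 = -5.18.
Then σ = (x₂ − x₁)/(z₂ − z₁) = (-1.69 − -7.99)/1.584 = 3.98.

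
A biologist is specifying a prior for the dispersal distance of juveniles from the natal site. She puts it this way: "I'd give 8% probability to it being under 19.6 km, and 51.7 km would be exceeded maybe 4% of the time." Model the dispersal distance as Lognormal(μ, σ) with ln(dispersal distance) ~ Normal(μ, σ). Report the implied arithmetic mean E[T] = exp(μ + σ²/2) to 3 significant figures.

If T ~ Lognormal(μ,σ) then ln T ~ Normal(μ,σ), so the p-quantile of ln T is μ + z_p·σ.
ln(19.6) = 2.976 and ln(51.7) = 3.945; z_{0.08} = -1.405, z_{0.96} = 1.751.
σ = (3.945 − 2.976)/(1.751 − (-1.405)) = 0.307.
μ = 2.976 − (-1.405)·0.307 = 3.407.
E[T] = exp(μ + σ²/2) = exp(3.407 + 0.0472) = 31.6 km.

E[T] ≈ 31.6 km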